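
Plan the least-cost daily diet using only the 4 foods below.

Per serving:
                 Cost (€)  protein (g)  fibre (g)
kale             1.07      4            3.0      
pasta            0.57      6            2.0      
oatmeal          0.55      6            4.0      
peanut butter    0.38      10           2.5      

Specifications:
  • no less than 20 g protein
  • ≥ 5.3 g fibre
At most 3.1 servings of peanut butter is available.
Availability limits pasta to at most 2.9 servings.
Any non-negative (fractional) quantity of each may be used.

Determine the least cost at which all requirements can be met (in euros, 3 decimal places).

Let x1 = servings of kale, x2 = servings of pasta, x3 = servings of oatmeal, x4 = servings of peanut butter.
min 1.07x1 + 0.57x2 + 0.55x3 + 0.38x4 subject to:
  4x1 + 6x2 + 6x3 + 10x4 ≥ 20   (protein)
  3x1 + 2x2 + 4x3 + 2.5x4 ≥ 5.3   (fibre)
  x4 ≤ 3.1
  x2 ≤ 2.9
  x1, x2, x3, x4 ≥ 0.
The minimum-cost mix takes nothing from kale, pasta — only oatmeal, peanut butter. Binding constraints: protein and fibre.
Solving gives x3 = 0.12, x4 = 1.928.
Total cost: 0.55·0.12 + 0.38·1.928 = 0.79864.

€0.799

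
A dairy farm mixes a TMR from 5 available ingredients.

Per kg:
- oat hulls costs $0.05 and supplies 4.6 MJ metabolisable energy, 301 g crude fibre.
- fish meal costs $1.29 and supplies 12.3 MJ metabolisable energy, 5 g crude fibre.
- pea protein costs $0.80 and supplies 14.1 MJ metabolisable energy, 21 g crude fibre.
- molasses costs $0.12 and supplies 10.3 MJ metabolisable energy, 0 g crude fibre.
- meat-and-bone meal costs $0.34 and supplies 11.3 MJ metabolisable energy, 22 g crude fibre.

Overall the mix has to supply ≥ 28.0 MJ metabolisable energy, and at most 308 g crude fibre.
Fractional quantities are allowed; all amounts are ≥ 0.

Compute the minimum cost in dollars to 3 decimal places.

$0.323

Let x1 = kg of oat hulls, x2 = kg of fish meal, x3 = kg of pea protein, x4 = kg of molasses, x5 = kg of meat-and-bone meal.
min 0.05x1 + 1.29x2 + 0.8x3 + 0.12x4 + 0.34x5 s.t.:
  4.6x1 + 12.3x2 + 14.1x3 + 10.3x4 + 11.3x5 ≥ 28   (metabolisable energy)
  301x1 + 5x2 + 21x3 + 22x5 ≤ 308   (crude fibre)
  x1, x2, x3, x4, x5 ≥ 0.
The optimal basis is {oat hulls, molasses}; fish meal, pea protein, meat-and-bone meal drop out. Binding constraints: metabolisable energy and crude fibre.
So oat hulls = 1.0233 kg, molasses = 2.2615 kg.
Hence cost = 0.05·1.0233 + 0.12·2.2615 = $0.32255.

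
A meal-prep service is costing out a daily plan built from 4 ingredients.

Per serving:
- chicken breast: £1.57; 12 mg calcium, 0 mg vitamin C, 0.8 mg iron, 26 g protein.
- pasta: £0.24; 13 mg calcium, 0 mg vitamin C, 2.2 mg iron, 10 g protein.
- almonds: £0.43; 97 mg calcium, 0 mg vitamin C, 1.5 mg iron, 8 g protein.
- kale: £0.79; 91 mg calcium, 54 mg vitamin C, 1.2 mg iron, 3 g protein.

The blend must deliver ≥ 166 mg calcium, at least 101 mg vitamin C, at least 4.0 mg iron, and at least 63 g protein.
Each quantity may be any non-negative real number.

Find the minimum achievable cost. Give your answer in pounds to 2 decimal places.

Let x1 = servings of chicken breast, x2 = servings of pasta, x3 = servings of almonds, x4 = servings of kale.
min 1.57x1 + 0.24x2 + 0.43x3 + 0.79x4 s.t.:
  12x1 + 13x2 + 97x3 + 91x4 ≥ 166   (calcium)
  54x4 ≥ 101   (vitamin C)
  0.8x1 + 2.2x2 + 1.5x3 + 1.2x4 ≥ 4   (iron)
  26x1 + 10x2 + 8x3 + 3x4 ≥ 63   (protein)
  x1, x2, x3, x4 ≥ 0.
The minimum-cost mix takes nothing from chicken breast, almonds — only pasta, kale. There the vitamin C and protein constraints are tight.
So pasta = 5.739 servings, kale = 1.87 servings.
Hence cost = 0.24·5.739 + 0.79·1.87 = £2.8547.

£2.85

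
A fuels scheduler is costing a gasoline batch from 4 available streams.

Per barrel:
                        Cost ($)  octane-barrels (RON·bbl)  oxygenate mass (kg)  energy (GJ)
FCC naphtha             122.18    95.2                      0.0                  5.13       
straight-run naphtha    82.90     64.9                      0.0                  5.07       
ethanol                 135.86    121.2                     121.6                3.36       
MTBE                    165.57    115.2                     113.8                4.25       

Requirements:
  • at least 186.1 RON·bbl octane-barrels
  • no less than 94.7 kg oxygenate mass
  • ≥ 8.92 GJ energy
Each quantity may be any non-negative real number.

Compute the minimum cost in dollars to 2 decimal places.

Treat it as an LP. Let x1 = barrels of FCC naphtha, x2 = barrels of straight-run naphtha, x3 = barrels of ethanol, x4 = barrels of MTBE.
Minimize 122.18x1 + 82.9x2 + 135.86x3 + 165.57x4 subject to:
  95.2x1 + 64.9x2 + 121.2x3 + 115.2x4 ≥ 186.1   (octane-barrels)
  121.6x3 + 113.8x4 ≥ 94.7   (oxygenate mass)
  5.13x1 + 5.07x2 + 3.36x3 + 4.25x4 ≥ 8.92   (energy)
  x1, x2, x3, x4 ≥ 0.
The optimal basis is {straight-run naphtha, ethanol}; FCC naphtha, MTBE drop out. The octane-barrels and energy requirements are met with equality.
So straight-run naphtha = 1.1498 barrels, ethanol = 0.91978 barrels.
Cost = 82.9·1.1498 + 135.86·0.91978 = 220.2797.

$220.28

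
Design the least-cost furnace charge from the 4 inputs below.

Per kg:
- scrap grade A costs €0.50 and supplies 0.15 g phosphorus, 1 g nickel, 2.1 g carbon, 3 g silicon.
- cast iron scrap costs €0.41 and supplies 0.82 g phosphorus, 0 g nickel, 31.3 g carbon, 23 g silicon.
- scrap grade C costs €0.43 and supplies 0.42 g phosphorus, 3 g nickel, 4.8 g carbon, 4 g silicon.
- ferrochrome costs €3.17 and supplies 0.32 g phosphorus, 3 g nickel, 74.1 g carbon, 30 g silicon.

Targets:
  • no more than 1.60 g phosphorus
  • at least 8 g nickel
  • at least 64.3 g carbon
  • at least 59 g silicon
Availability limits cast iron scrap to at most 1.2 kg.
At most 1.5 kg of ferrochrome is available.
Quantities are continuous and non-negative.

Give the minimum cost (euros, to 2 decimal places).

€4.76

Treat it as an LP. Let x1 = kg of scrap grade A, x2 = kg of cast iron scrap, x3 = kg of scrap grade C, x4 = kg of ferrochrome.
Minimise 0.5x1 + 0.41x2 + 0.43x3 + 3.17x4 subject to:
  0.15x1 + 0.82x2 + 0.42x3 + 0.32x4 ≤ 1.6   (phosphorus)
  1x1 + 3x3 + 3x4 ≥ 8   (nickel)
  2.1x1 + 31.3x2 + 4.8x3 + 74.1x4 ≥ 64.3   (carbon)
  3x1 + 23x2 + 4x3 + 30x4 ≥ 59   (silicon)
  x2 ≤ 1.2
  x4 ≤ 1.5
  x1, x2, x3, x4 ≥ 0.
The minimum-cost mix takes nothing from scrap grade A — only cast iron scrap, scrap grade C, ferrochrome. The phosphorus, nickel, silicon requirements are met with equality.
That vertex is x2 = 0.73299, x3 = 1.4561, x4 = 1.2106.
Cost = 0.41·0.73299 + 0.43·1.4561 + 3.17·1.2106 = 4.7643.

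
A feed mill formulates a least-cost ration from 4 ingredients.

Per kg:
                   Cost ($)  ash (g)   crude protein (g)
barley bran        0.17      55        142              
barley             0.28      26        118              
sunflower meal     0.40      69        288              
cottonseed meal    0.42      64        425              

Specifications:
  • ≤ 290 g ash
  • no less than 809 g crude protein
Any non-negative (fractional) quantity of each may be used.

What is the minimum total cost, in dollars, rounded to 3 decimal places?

$0.799

This is a linear program. Let x1 = kg of barley bran, x2 = kg of barley, x3 = kg of sunflower meal, x4 = kg of cottonseed meal.
min 0.17x1 + 0.28x2 + 0.4x3 + 0.42x4 subject to:
  55x1 + 26x2 + 69x3 + 64x4 ≤ 290   (ash)
  142x1 + 118x2 + 288x3 + 425x4 ≥ 809   (crude protein)
  x1, x2, x3, x4 ≥ 0.
The cheapest feasible vertex uses only cottonseed meal; barley bran, barley, sunflower meal are not used. There the crude protein constraint is tight.
Optimal quantities: cottonseed meal = 1.9035 kg.
Hence cost = 0.42·1.9035 = $0.79947.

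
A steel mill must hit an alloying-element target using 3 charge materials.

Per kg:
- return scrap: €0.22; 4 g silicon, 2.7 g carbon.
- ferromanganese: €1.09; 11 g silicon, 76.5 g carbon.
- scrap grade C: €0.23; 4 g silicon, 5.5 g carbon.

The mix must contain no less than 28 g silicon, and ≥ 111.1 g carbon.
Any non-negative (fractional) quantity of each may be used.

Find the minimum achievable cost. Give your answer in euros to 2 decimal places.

Let x1 = kg of return scrap, x2 = kg of ferromanganese, x3 = kg of scrap grade C.
min 0.22x1 + 1.09x2 + 0.23x3 subject to:
  4x1 + 11x2 + 4x3 ≥ 28   (silicon)
  2.7x1 + 76.5x2 + 5.5x3 ≥ 111.1   (carbon)
  x1, x2, x3 ≥ 0.
The minimum-cost mix takes nothing from return scrap — only ferromanganese, scrap grade C. The silicon and carbon requirements are met with equality.
Solving gives x2 = 1.183, x3 = 3.747.
Objective = 1.09·1.183 + 0.23·3.747 = 2.1513.

€2.15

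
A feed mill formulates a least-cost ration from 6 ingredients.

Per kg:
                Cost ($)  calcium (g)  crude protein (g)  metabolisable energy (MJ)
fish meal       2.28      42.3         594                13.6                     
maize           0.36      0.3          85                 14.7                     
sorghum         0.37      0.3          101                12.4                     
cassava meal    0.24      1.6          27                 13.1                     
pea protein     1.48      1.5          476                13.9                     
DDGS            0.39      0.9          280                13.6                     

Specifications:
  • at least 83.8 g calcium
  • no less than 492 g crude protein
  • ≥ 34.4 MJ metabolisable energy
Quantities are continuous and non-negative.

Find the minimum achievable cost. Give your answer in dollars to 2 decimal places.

$4.61

Let x1 = kg of fish meal, x2 = kg of maize, x3 = kg of sorghum, x4 = kg of cassava meal, x5 = kg of pea protein, x6 = kg of DDGS.
Minimize 2.28x1 + 0.36x2 + 0.37x3 + 0.24x4 + 1.48x5 + 0.39x6 s.t.:
  42.3x1 + 0.3x2 + 0.3x3 + 1.6x4 + 1.5x5 + 0.9x6 ≥ 83.8   (calcium)
  594x1 + 85x2 + 101x3 + 27x4 + 476x5 + 280x6 ≥ 492   (crude protein)
  13.6x1 + 14.7x2 + 12.4x3 + 13.1x4 + 13.9x5 + 13.6x6 ≥ 34.4   (metabolisable energy)
  x1, x2, x3, x4, x5, x6 ≥ 0.
At the optimum only fish meal, cassava meal are positive (maize, sorghum, pea protein, DDGS = 0). The calcium and metabolisable energy requirements are met with equality.
So fish meal = 1.959 kg, cassava meal = 0.5925 kg.
Total cost: 2.28·1.959 + 0.24·0.5925 = 4.6087.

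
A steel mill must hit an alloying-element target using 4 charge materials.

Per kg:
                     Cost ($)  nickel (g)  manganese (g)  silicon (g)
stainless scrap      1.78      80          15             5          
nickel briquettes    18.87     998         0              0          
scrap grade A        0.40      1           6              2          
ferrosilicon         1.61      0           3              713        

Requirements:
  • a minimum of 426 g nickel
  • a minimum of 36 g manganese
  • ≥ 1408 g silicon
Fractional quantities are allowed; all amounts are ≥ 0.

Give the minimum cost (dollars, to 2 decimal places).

Set it up as a linear program. Let x1 = kg of stainless scrap, x2 = kg of nickel briquettes, x3 = kg of scrap grade A, x4 = kg of ferrosilicon.
Minimize 1.78x1 + 18.87x2 + 0.4x3 + 1.61x4 subject to:
  80x1 + 998x2 + 1x3 ≥ 426   (nickel)
  15x1 + 6x3 + 3x4 ≥ 36   (manganese)
  5x1 + 2x3 + 713x4 ≥ 1408   (silicon)
  x1, x2, x3, x4 ≥ 0.
The minimum-cost mix takes nothing from scrap grade A — only stainless scrap, nickel briquettes, ferrosilicon. The nickel, manganese, silicon requirements are met with equality.
Solving gives x1 = 2.008, x2 = 0.2659, x4 = 1.961.
Objective = 1.78·2.008 + 18.87·0.2659 + 1.61·1.961 = 11.7490.

$11.75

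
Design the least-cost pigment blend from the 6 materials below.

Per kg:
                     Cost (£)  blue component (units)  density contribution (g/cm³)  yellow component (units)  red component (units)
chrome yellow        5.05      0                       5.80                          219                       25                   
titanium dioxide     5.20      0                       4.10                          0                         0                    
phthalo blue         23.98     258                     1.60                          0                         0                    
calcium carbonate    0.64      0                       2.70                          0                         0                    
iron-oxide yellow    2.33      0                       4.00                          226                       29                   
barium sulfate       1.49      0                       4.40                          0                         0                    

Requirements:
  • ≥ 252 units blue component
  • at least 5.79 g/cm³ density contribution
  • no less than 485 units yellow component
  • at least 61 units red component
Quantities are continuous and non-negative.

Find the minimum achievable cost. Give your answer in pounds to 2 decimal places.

Let x1 = kg of chrome yellow, x2 = kg of titanium dioxide, x3 = kg of phthalo blue, x4 = kg of calcium carbonate, x5 = kg of iron-oxide yellow, x6 = kg of barium sulfate.
min 5.05x1 + 5.2x2 + 23.98x3 + 0.64x4 + 2.33x5 + 1.49x6 with:
  258x3 ≥ 252   (blue component)
  5.8x1 + 4.1x2 + 1.6x3 + 2.7x4 + 4x5 + 4.4x6 ≥ 5.79   (density contribution)
  219x1 + 226x5 ≥ 485   (yellow component)
  25x1 + 29x5 ≥ 61   (red component)
  x1, x2, x3, x4, x5, x6 ≥ 0.
The minimum-cost mix takes nothing from chrome yellow, titanium dioxide, calcium carbonate, barium sulfate — only phthalo blue, iron-oxide yellow. The blue component and yellow component requirements are met with equality.
Solving gives x3 = 0.9767, x5 = 2.146.
Hence cost = 23.98·0.9767 + 2.33·2.146 = £28.4214.

£28.42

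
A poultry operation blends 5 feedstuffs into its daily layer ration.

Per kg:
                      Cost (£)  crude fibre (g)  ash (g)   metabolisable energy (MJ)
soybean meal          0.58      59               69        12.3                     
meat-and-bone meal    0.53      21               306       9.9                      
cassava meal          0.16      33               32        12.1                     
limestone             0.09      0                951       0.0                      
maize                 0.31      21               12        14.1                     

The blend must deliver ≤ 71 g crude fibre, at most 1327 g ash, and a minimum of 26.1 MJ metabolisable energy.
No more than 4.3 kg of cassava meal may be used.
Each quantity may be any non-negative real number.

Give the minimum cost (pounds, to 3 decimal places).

Set it up as a linear program. Let x1 = kg of soybean meal, x2 = kg of meat-and-bone meal, x3 = kg of cassava meal, x4 = kg of limestone, x5 = kg of maize.
Minimize 0.58x1 + 0.53x2 + 0.16x3 + 0.09x4 + 0.31x5 with:
  59x1 + 21x2 + 33x3 + 21x5 ≤ 71   (crude fibre)
  69x1 + 306x2 + 32x3 + 951x4 + 12x5 ≤ 1327   (ash)
  12.3x1 + 9.9x2 + 12.1x3 + 14.1x5 ≥ 26.1   (metabolisable energy)
  x3 ≤ 4.3
  x1, x2, x3, x4, x5 ≥ 0.
The optimal basis is {cassava meal, maize}; soybean meal, meat-and-bone meal, limestone drop out. There the crude fibre and metabolisable energy constraints are tight.
Solving gives x3 = 2.145, x5 = 0.01042.
Objective = 0.16·2.145 + 0.31·0.01042 = 0.34643.

£0.346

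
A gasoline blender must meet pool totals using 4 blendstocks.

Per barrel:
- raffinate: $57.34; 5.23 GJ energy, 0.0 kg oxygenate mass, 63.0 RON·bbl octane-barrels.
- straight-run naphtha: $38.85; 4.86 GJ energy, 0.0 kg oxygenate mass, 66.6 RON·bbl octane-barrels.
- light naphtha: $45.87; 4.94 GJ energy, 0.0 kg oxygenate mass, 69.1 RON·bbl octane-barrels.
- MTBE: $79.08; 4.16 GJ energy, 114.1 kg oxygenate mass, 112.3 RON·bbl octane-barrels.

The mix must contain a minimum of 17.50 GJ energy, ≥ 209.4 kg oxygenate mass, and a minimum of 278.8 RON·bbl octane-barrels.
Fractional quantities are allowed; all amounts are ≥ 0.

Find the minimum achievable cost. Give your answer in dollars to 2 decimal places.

This is a linear program. Let x1 = barrels of raffinate, x2 = barrels of straight-run naphtha, x3 = barrels of light naphtha, x4 = barrels of MTBE.
min 57.34x1 + 38.85x2 + 45.87x3 + 79.08x4 subject to:
  5.23x1 + 4.86x2 + 4.94x3 + 4.16x4 ≥ 17.5   (energy)
  114.1x4 ≥ 209.4   (oxygenate mass)
  63x1 + 66.6x2 + 69.1x3 + 112.3x4 ≥ 278.8   (octane-barrels)
  x1, x2, x3, x4 ≥ 0.
At the optimum only straight-run naphtha, MTBE are positive (raffinate, light naphtha = 0). Binding constraints: energy and oxygenate mass.
That vertex is x2 = 2.0299, x4 = 1.8352.
Cost = 38.85·2.0299 + 79.08·1.8352 = 223.9892.

$223.99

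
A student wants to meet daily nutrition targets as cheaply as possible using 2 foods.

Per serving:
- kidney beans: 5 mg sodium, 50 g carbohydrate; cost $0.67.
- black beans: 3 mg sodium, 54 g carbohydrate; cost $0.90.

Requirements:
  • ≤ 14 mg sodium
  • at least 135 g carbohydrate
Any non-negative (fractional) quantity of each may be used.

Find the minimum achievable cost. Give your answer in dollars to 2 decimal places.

$1.81

Let x1 = servings of kidney beans, x2 = servings of black beans.
Minimise 0.67x1 + 0.9x2 with:
  5x1 + 3x2 ≤ 14   (sodium)
  50x1 + 54x2 ≥ 135   (carbohydrate)
  x1, x2 ≥ 0.
The optimal basis is {kidney beans}; black beans drops out. There the carbohydrate constraint is tight.
Optimal quantities: kidney beans = 2.7 servings.
Cost = 0.67·2.7 = 1.8090.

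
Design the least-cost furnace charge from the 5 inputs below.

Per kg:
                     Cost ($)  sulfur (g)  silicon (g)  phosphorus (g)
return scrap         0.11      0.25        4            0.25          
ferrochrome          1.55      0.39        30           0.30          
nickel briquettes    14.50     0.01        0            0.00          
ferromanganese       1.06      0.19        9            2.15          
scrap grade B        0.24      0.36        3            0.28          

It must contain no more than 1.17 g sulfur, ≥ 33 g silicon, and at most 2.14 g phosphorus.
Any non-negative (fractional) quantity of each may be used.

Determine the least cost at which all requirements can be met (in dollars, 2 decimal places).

Let x1 = kg of return scrap, x2 = kg of ferrochrome, x3 = kg of nickel briquettes, x4 = kg of ferromanganese, x5 = kg of scrap grade B.
Minimize 0.11x1 + 1.55x2 + 14.5x3 + 1.06x4 + 0.24x5 s.t.:
  0.25x1 + 0.39x2 + 0.01x3 + 0.19x4 + 0.36x5 ≤ 1.17   (sulfur)
  4x1 + 30x2 + 9x4 + 3x5 ≥ 33   (silicon)
  0.25x1 + 0.3x2 + 2.15x4 + 0.28x5 ≤ 2.14   (phosphorus)
  x1, x2, x3, x4, x5 ≥ 0.
The cheapest feasible vertex uses only return scrap, ferrochrome; nickel briquettes, ferromanganese, scrap grade B are not used. There the sulfur and silicon constraints are tight.
So return scrap = 3.742 kg, ferrochrome = 0.601 kg.
Hence cost = 0.11·3.742 + 1.55·0.601 = $1.3432.

$1.34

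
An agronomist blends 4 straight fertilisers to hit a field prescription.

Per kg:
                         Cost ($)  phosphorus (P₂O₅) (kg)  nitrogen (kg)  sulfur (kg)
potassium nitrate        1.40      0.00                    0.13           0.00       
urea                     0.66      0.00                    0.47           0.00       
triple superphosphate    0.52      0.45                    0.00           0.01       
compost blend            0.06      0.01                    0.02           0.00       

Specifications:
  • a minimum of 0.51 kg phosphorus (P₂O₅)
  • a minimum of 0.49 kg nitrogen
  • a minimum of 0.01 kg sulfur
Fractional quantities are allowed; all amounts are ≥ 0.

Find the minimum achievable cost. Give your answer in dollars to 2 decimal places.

$1.28

Let x1 = kg of potassium nitrate, x2 = kg of urea, x3 = kg of triple superphosphate, x4 = kg of compost blend.
Minimize 1.4x1 + 0.66x2 + 0.52x3 + 0.06x4 subject to:
  0.45x3 + 0.01x4 ≥ 0.51   (phosphorus (P₂O₅))
  0.13x1 + 0.47x2 + 0.02x4 ≥ 0.49   (nitrogen)
  0.01x3 ≥ 0.01   (sulfur)
  x1, x2, x3, x4 ≥ 0.
The optimal basis is {urea, triple superphosphate}; potassium nitrate, compost blend drop out. The phosphorus (P₂O₅) and nitrogen requirements are met with equality.
So urea = 1.043 kg, triple superphosphate = 1.133 kg.
Cost = 0.66·1.043 + 0.52·1.133 = 1.2775.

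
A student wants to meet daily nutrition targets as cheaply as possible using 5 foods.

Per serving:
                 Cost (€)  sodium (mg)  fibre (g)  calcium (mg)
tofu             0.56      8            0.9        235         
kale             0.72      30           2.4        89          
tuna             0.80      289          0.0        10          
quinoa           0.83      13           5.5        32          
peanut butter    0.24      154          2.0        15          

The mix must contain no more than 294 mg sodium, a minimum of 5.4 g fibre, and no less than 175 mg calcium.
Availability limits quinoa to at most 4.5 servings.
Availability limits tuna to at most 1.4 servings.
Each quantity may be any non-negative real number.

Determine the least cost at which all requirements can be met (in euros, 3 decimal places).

€0.953

Let x1 = servings of tofu, x2 = servings of kale, x3 = servings of tuna, x4 = servings of quinoa, x5 = servings of peanut butter.
Minimize 0.56x1 + 0.72x2 + 0.8x3 + 0.83x4 + 0.24x5 subject to:
  8x1 + 30x2 + 289x3 + 13x4 + 154x5 ≤ 294   (sodium)
  0.9x1 + 2.4x2 + 5.5x4 + 2x5 ≥ 5.4   (fibre)
  235x1 + 89x2 + 10x3 + 32x4 + 15x5 ≥ 175   (calcium)
  x4 ≤ 4.5
  x3 ≤ 1.4
  x1, x2, x3, x4, x5 ≥ 0.
The minimum-cost mix takes nothing from kale, tuna — only tofu, quinoa, peanut butter. The sodium, fibre, calcium requirements are met with equality.
Optimal quantities: tofu = 0.59767 servings, quinoa = 0.20746 servings, peanut butter = 1.8605 servings.
Total cost: 0.56·0.59767 + 0.83·0.20746 + 0.24·1.8605 = 0.95341.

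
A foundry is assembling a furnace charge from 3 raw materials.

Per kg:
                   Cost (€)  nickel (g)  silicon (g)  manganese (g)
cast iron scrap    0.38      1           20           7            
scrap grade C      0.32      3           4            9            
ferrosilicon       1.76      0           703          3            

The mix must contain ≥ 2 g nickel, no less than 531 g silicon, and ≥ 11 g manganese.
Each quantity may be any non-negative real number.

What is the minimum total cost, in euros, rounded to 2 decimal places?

€1.63

Treat it as an LP. Let x1 = kg of cast iron scrap, x2 = kg of scrap grade C, x3 = kg of ferrosilicon.
min 0.38x1 + 0.32x2 + 1.76x3 s.t.:
  1x1 + 3x2 ≥ 2   (nickel)
  20x1 + 4x2 + 703x3 ≥ 531   (silicon)
  7x1 + 9x2 + 3x3 ≥ 11   (manganese)
  x1, x2, x3 ≥ 0.
At the optimum only scrap grade C, ferrosilicon are positive (cast iron scrap = 0). There the silicon and manganese constraints are tight.
Optimal quantities: scrap grade C = 0.9723 kg, ferrosilicon = 0.7498 kg.
Hence cost = 0.32·0.9723 + 1.76·0.7498 = €1.6308.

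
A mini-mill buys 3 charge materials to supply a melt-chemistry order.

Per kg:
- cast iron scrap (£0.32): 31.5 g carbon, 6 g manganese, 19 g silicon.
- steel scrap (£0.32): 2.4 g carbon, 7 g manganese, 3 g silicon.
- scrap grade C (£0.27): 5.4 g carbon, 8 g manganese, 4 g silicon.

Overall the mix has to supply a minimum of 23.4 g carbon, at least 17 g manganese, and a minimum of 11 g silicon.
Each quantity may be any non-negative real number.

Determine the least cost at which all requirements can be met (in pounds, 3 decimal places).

£0.625

Let x1 = kg of cast iron scrap, x2 = kg of steel scrap, x3 = kg of scrap grade C.
Minimize 0.32x1 + 0.32x2 + 0.27x3 s.t.:
  31.5x1 + 2.4x2 + 5.4x3 ≥ 23.4   (carbon)
  6x1 + 7x2 + 8x3 ≥ 17   (manganese)
  19x1 + 3x2 + 4x3 ≥ 11   (silicon)
  x1, x2, x3 ≥ 0.
The cheapest feasible vertex uses only cast iron scrap, scrap grade C; steel scrap is not used. The carbon and manganese requirements are met with equality.
Optimal quantities: cast iron scrap = 0.4344 kg, scrap grade C = 1.799 kg.
Cost = 0.32·0.4344 + 0.27·1.799 = 0.62474.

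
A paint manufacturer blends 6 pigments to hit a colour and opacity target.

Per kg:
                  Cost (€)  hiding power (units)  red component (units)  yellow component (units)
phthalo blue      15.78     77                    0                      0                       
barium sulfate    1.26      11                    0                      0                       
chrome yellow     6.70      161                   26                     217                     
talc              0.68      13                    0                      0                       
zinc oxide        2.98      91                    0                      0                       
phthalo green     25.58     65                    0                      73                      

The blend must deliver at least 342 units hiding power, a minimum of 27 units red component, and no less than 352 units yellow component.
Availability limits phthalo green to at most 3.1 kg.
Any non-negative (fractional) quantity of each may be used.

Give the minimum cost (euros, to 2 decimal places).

€13.52

This is a linear program. Let x1 = kg of phthalo blue, x2 = kg of barium sulfate, x3 = kg of chrome yellow, x4 = kg of talc, x5 = kg of zinc oxide, x6 = kg of phthalo green.
min 15.78x1 + 1.26x2 + 6.7x3 + 0.68x4 + 2.98x5 + 25.58x6 subject to:
  77x1 + 11x2 + 161x3 + 13x4 + 91x5 + 65x6 ≥ 342   (hiding power)
  26x3 ≥ 27   (red component)
  217x3 + 73x6 ≥ 352   (yellow component)
  x6 ≤ 3.1
  x1, x2, x3, x4, x5, x6 ≥ 0.
The cheapest feasible vertex uses only chrome yellow, zinc oxide; phthalo blue, barium sulfate, talc, phthalo green are not used. There the hiding power and yellow component constraints are tight.
So chrome yellow = 1.6221 kg, zinc oxide = 0.88834 kg.
Cost = 6.7·1.6221 + 2.98·0.88834 = 13.5153.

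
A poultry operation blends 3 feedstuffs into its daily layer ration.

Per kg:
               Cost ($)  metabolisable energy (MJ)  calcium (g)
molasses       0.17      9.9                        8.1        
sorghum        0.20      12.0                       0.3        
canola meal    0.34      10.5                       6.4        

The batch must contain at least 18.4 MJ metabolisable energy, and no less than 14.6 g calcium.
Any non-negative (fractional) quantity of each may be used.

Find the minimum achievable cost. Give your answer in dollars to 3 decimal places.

$0.316

This is a linear program. Let x1 = kg of molasses, x2 = kg of sorghum, x3 = kg of canola meal.
Minimize 0.17x1 + 0.2x2 + 0.34x3 with:
  9.9x1 + 12x2 + 10.5x3 ≥ 18.4   (metabolisable energy)
  8.1x1 + 0.3x2 + 6.4x3 ≥ 14.6   (calcium)
  x1, x2, x3 ≥ 0.
At the optimum only molasses, sorghum are positive (canola meal = 0). Binding constraints: metabolisable energy and calcium.
That vertex is x1 = 1.801, x2 = 0.04776.
Hence cost = 0.17·1.801 + 0.2·0.04776 = $0.31572.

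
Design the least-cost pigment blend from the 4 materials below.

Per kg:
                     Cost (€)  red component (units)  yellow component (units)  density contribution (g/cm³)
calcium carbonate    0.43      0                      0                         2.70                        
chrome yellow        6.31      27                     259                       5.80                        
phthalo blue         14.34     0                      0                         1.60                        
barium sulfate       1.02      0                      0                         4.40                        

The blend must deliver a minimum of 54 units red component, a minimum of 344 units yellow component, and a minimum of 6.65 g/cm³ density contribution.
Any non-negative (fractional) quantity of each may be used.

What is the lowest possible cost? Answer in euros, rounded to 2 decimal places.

€12.62

Let x1 = kg of calcium carbonate, x2 = kg of chrome yellow, x3 = kg of phthalo blue, x4 = kg of barium sulfate.
Minimize 0.43x1 + 6.31x2 + 14.34x3 + 1.02x4 subject to:
  27x2 ≥ 54   (red component)
  259x2 ≥ 344   (yellow component)
  2.7x1 + 5.8x2 + 1.6x3 + 4.4x4 ≥ 6.65   (density contribution)
  x1, x2, x3, x4 ≥ 0.
At the optimum only chrome yellow is positive (calcium carbonate, phthalo blue, barium sulfate = 0). Binding constraint: red component.
Optimal quantities: chrome yellow = 2 kg.
Hence cost = 6.31·2 = €12.6200.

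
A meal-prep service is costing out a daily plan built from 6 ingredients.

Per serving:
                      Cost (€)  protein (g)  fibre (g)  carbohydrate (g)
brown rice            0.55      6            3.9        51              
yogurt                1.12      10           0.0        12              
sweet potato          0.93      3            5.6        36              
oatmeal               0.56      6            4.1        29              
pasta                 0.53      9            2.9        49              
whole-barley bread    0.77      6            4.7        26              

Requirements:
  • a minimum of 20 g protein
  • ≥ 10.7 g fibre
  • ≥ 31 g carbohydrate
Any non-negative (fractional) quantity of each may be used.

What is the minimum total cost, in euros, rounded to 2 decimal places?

€1.58

Treat it as an LP. Let x1 = servings of brown rice, x2 = servings of yogurt, x3 = servings of sweet potato, x4 = servings of oatmeal, x5 = servings of pasta, x6 = servings of whole-barley bread.
min 0.55x1 + 1.12x2 + 0.93x3 + 0.56x4 + 0.53x5 + 0.77x6 subject to:
  6x1 + 10x2 + 3x3 + 6x4 + 9x5 + 6x6 ≥ 20   (protein)
  3.9x1 + 5.6x3 + 4.1x4 + 2.9x5 + 4.7x6 ≥ 10.7   (fibre)
  51x1 + 12x2 + 36x3 + 29x4 + 49x5 + 26x6 ≥ 31   (carbohydrate)
  x1, x2, x3, x4, x5, x6 ≥ 0.
At the optimum only oatmeal, pasta are positive (brown rice, yogurt, sweet potato, whole-barley bread = 0). The protein and fibre requirements are met with equality.
Solving gives x4 = 1.964, x5 = 0.9128.
Cost = 0.56·1.964 + 0.53·0.9128 = 1.5836.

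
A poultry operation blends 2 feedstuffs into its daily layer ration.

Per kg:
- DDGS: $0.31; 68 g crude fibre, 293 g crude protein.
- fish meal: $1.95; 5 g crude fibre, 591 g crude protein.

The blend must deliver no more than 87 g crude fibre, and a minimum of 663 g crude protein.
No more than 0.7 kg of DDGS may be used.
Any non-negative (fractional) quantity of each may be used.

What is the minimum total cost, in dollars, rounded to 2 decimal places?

$1.73

Set it up as a linear program. Let x1 = kg of DDGS, x2 = kg of fish meal.
Minimize 0.31x1 + 1.95x2 with:
  68x1 + 5x2 ≤ 87   (crude fibre)
  293x1 + 591x2 ≥ 663   (crude protein)
  x1 ≤ 0.7
  x1, x2 ≥ 0.
Both inputs are positive at the optimum. There the crude protein and the DDGS cap constraints are tight.
Optimal quantities: DDGS = 0.7 kg, fish meal = 0.7748 kg.
Hence cost = 0.31·0.7 + 1.95·0.7748 = $1.7279.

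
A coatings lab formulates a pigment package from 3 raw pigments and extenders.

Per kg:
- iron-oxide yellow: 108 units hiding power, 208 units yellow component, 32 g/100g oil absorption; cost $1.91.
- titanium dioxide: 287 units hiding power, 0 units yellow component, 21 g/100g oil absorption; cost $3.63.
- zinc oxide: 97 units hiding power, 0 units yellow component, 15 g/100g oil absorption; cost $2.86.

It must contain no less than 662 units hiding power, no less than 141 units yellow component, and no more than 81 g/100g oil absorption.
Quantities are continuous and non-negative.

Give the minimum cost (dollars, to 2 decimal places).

Treat it as an LP. Let x1 = kg of iron-oxide yellow, x2 = kg of titanium dioxide, x3 = kg of zinc oxide.
Minimize 1.91x1 + 3.63x2 + 2.86x3 with:
  108x1 + 287x2 + 97x3 ≥ 662   (hiding power)
  208x1 ≥ 141   (yellow component)
  32x1 + 21x2 + 15x3 ≤ 81   (oil absorption)
  x1, x2, x3 ≥ 0.
The cheapest feasible vertex uses only iron-oxide yellow, titanium dioxide; zinc oxide is not used. Binding constraints: hiding power and yellow component.
That vertex is x1 = 0.6779, x2 = 2.052.
Objective = 1.91·0.6779 + 3.63·2.052 = 8.7435.

$8.74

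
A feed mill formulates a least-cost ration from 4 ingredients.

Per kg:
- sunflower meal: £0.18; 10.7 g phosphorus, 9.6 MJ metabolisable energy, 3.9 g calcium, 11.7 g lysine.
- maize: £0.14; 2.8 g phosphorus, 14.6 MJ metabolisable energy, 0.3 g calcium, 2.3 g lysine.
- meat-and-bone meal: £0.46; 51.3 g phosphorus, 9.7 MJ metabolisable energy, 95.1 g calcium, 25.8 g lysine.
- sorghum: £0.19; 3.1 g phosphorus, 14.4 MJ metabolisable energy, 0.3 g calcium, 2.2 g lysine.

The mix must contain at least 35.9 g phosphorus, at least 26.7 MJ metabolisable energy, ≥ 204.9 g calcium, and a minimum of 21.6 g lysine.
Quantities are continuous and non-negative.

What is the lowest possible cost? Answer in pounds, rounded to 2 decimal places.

This is a linear program. Let x1 = kg of sunflower meal, x2 = kg of maize, x3 = kg of meat-and-bone meal, x4 = kg of sorghum.
Minimise 0.18x1 + 0.14x2 + 0.46x3 + 0.19x4 s.t.:
  10.7x1 + 2.8x2 + 51.3x3 + 3.1x4 ≥ 35.9   (phosphorus)
  9.6x1 + 14.6x2 + 9.7x3 + 14.4x4 ≥ 26.7   (metabolisable energy)
  3.9x1 + 0.3x2 + 95.1x3 + 0.3x4 ≥ 204.9   (calcium)
  11.7x1 + 2.3x2 + 25.8x3 + 2.2x4 ≥ 21.6   (lysine)
  x1, x2, x3, x4 ≥ 0.
The minimum-cost mix takes nothing from sunflower meal, sorghum — only maize, meat-and-bone meal. The metabolisable energy and calcium requirements are met with equality.
Optimal quantities: maize = 0.3981 kg, meat-and-bone meal = 2.153 kg.
Cost = 0.14·0.3981 + 0.46·2.153 = 1.0461.

£1.05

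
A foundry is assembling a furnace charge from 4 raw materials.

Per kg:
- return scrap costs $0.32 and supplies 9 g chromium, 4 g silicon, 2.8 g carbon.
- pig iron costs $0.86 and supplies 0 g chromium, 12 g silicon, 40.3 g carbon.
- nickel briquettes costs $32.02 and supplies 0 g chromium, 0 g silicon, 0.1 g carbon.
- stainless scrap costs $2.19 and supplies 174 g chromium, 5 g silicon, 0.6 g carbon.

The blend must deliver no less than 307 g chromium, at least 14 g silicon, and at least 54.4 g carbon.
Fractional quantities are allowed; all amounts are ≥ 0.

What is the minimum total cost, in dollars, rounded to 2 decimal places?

Let x1 = kg of return scrap, x2 = kg of pig iron, x3 = kg of nickel briquettes, x4 = kg of stainless scrap.
Minimize 0.32x1 + 0.86x2 + 32.02x3 + 2.19x4 s.t.:
  9x1 + 174x4 ≥ 307   (chromium)
  4x1 + 12x2 + 5x4 ≥ 14   (silicon)
  2.8x1 + 40.3x2 + 0.1x3 + 0.6x4 ≥ 54.4   (carbon)
  x1, x2, x3, x4 ≥ 0.
The cheapest feasible vertex uses only pig iron, stainless scrap; return scrap, nickel briquettes are not used. The chromium and carbon requirements are met with equality.
Solving gives x2 = 1.324, x4 = 1.764.
Hence cost = 0.86·1.324 + 2.19·1.764 = $5.0018.

$5.00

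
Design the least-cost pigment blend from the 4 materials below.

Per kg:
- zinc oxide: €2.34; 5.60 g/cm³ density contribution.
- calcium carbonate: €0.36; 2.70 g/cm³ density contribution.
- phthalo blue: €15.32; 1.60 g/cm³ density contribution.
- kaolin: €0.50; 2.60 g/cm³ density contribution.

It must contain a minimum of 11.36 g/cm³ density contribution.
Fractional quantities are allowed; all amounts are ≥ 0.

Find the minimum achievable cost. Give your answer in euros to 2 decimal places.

Let x1 = kg of zinc oxide, x2 = kg of calcium carbonate, x3 = kg of phthalo blue, x4 = kg of kaolin.
Minimize 2.34x1 + 0.36x2 + 15.32x3 + 0.5x4 subject to:
  5.6x1 + 2.7x2 + 1.6x3 + 2.6x4 ≥ 11.36   (density contribution)
  x1, x2, x3, x4 ≥ 0.
At the optimum only calcium carbonate is positive (zinc oxide, phthalo blue, kaolin = 0). The density contribution requirement is met with equality.
So calcium carbonate = 4.207 kg.
Hence cost = 0.36·4.207 = €1.5145.

€1.51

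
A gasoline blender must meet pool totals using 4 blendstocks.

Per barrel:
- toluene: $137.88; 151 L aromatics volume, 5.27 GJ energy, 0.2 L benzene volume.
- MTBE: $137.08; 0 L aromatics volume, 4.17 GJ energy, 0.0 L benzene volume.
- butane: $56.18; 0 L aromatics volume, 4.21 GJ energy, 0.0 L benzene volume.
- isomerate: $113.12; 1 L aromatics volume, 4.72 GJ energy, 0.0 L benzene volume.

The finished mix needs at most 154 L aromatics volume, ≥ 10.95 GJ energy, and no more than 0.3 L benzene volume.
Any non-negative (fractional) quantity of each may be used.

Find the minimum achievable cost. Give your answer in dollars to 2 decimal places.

$146.12

Let x1 = barrels of toluene, x2 = barrels of MTBE, x3 = barrels of butane, x4 = barrels of isomerate.
min 137.88x1 + 137.08x2 + 56.18x3 + 113.12x4 with:
  151x1 + 1x4 ≤ 154   (aromatics volume)
  5.27x1 + 4.17x2 + 4.21x3 + 4.72x4 ≥ 10.95   (energy)
  0.2x1 ≤ 0.3   (benzene volume)
  x1, x2, x3, x4 ≥ 0.
The optimal basis is {butane}; toluene, MTBE, isomerate drop out. The energy requirement is met with equality.
Optimal quantities: butane = 2.601 barrels.
Hence cost = 56.18·2.601 = $146.1242.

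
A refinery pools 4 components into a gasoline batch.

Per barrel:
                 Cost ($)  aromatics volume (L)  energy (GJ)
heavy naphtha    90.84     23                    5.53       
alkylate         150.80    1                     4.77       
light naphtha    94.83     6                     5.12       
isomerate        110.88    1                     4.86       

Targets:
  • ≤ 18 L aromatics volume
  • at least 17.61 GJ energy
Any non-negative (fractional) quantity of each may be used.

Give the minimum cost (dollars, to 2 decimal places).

$337.88

Let x1 = barrels of heavy naphtha, x2 = barrels of alkylate, x3 = barrels of light naphtha, x4 = barrels of isomerate.
Minimise 90.84x1 + 150.8x2 + 94.83x3 + 110.88x4 subject to:
  23x1 + 1x2 + 6x3 + 1x4 ≤ 18   (aromatics volume)
  5.53x1 + 4.77x2 + 5.12x3 + 4.86x4 ≥ 17.61   (energy)
  x1, x2, x3, x4 ≥ 0.
The optimal basis is {light naphtha, isomerate}; heavy naphtha, alkylate drop out. The aromatics volume and energy requirements are met with equality.
So light naphtha = 2.9064 barrels, isomerate = 0.56156 barrels.
Hence cost = 94.83·2.9064 + 110.88·0.56156 = $337.8797.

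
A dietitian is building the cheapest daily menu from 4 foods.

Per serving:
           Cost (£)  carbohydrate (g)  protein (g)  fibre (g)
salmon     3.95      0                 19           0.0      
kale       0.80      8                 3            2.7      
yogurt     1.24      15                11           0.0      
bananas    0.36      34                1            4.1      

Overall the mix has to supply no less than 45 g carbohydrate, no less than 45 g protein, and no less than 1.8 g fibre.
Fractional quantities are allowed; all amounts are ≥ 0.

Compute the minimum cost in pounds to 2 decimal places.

£5.18

Let x1 = servings of salmon, x2 = servings of kale, x3 = servings of yogurt, x4 = servings of bananas.
Minimize 3.95x1 + 0.8x2 + 1.24x3 + 0.36x4 with:
  8x2 + 15x3 + 34x4 ≥ 45   (carbohydrate)
  19x1 + 3x2 + 11x3 + 1x4 ≥ 45   (protein)
  2.7x2 + 4.1x4 ≥ 1.8   (fibre)
  x1, x2, x3, x4 ≥ 0.
The optimal basis is {yogurt, bananas}; salmon, kale drop out. The protein and fibre requirements are met with equality.
So yogurt = 4.051 servings, bananas = 0.439 servings.
Hence cost = 1.24·4.051 + 0.36·0.439 = £5.1813.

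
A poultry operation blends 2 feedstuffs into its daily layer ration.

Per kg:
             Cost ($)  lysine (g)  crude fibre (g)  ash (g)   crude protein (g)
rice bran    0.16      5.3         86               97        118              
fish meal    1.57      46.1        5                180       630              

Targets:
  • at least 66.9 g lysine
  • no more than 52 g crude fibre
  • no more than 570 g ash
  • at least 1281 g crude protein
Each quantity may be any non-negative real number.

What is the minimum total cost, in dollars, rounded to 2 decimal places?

$3.13

This is a linear program. Let x1 = kg of rice bran, x2 = kg of fish meal.
Minimise 0.16x1 + 1.57x2 with:
  5.3x1 + 46.1x2 ≥ 66.9   (lysine)
  86x1 + 5x2 ≤ 52   (crude fibre)
  97x1 + 180x2 ≤ 570   (ash)
  118x1 + 630x2 ≥ 1281   (crude protein)
  x1, x2 ≥ 0.
Both inputs are positive at the optimum. There the crude fibre and crude protein constraints are tight.
That vertex is x1 = 0.4918, x2 = 1.941.
Total cost: 0.16·0.4918 + 1.57·1.941 = 3.1261.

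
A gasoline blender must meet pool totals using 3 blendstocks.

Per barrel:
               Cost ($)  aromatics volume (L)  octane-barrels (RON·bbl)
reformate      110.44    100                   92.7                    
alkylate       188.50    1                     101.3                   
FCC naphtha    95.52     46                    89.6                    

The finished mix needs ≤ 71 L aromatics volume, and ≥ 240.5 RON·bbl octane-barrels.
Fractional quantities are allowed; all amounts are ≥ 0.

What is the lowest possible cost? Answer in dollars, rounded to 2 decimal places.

This is a linear program. Let x1 = barrels of reformate, x2 = barrels of alkylate, x3 = barrels of FCC naphtha.
Minimise 110.44x1 + 188.5x2 + 95.52x3 subject to:
  100x1 + 1x2 + 46x3 ≤ 71   (aromatics volume)
  92.7x1 + 101.3x2 + 89.6x3 ≥ 240.5   (octane-barrels)
  x1, x2, x3 ≥ 0.
The minimum-cost mix takes nothing from reformate — only alkylate, FCC naphtha. There the aromatics volume and octane-barrels constraints are tight.
So alkylate = 1.0287 barrels, FCC naphtha = 1.5211 barrels.
Cost = 188.5·1.0287 + 95.52·1.5211 = 339.2054.

$339.21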